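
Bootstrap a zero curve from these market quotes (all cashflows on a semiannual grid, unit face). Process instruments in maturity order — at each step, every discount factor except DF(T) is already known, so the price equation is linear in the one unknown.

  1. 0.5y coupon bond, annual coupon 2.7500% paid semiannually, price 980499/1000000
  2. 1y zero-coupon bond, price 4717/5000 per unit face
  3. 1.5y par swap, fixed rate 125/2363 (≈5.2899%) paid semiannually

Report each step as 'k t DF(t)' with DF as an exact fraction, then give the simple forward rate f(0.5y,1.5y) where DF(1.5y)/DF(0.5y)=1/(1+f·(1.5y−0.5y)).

step 1 [0.5y] bond c/2=11/800: DF=(980499/1000000 − 11/800·(0))/(1+11/800) = 1209/1250 ≈ 0.967200
step 2 [1y] zero: DF = P = 4717/5000 ≈ 0.943400
step 3 [1.5y] swap r/2=125/4726: DF=(1 − 125/4726·(0.967200+0.943400))/(1+125/4726) = 37/40 ≈ 0.925000

1 1/2 1209/1250
2 1 4717/5000
3 3/2 37/40
f(0.5y,1.5y) = ((1209/1250)/(37/40) − 1)/(1) = 211/4625 ≈ 4.5622%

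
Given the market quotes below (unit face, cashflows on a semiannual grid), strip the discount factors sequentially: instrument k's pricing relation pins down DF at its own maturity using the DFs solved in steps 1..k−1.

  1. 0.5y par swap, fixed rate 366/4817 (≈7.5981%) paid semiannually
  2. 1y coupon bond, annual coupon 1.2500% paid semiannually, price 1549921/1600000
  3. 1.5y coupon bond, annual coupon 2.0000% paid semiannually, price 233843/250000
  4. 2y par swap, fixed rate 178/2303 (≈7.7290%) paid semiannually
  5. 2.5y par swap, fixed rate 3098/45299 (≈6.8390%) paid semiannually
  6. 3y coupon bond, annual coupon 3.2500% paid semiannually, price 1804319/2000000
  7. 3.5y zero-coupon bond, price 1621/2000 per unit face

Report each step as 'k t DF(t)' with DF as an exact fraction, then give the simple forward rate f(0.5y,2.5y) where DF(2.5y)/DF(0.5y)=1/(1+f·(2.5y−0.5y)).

1 1/2 4817/5000
2 1 9567/10000
3 3/2 9071/10000
4 2 536/625
5 5/2 8451/10000
6 3 8153/10000
7 7/2 1621/2000
f(0.5y,2.5y) = ((4817/5000)/(8451/10000) − 1)/(2) = 1183/16902 ≈ 6.9992%

step 1 [0.5y] swap r/2=183/4817: DF=(1 − 183/4817·(0))/(1+183/4817) = 4817/5000 ≈ 0.963400
step 2 [1y] bond c/2=1/160: DF=(1549921/1600000 − 1/160·(0.963400))/(1+1/160) = 9567/10000 ≈ 0.956700
step 3 [1.5y] bond c/2=1/100: DF=(233843/250000 − 1/100·(0.963400+0.956700))/(1+1/100) = 9071/10000 ≈ 0.907100
step 4 [2y] swap r/2=89/2303: DF=(1 − 89/2303·(0.963400+0.956700+0.907100))/(1+89/2303) = 536/625 ≈ 0.857600
step 5 [2.5y] swap r/2=1549/45299: DF=(1 − 1549/45299·(0.963400+0.956700+0.907100+0.857600))/(1+1549/45299) = 8451/10000 ≈ 0.845100
step 6 [3y] bond c/2=13/800: DF=(1804319/2000000 − 13/800·(0.963400+0.956700+0.907100+0.857600+0.845100))/(1+13/800) = 8153/10000 ≈ 0.815300
step 7 [3.5y] zero: DF = P = 1621/2000 ≈ 0.810500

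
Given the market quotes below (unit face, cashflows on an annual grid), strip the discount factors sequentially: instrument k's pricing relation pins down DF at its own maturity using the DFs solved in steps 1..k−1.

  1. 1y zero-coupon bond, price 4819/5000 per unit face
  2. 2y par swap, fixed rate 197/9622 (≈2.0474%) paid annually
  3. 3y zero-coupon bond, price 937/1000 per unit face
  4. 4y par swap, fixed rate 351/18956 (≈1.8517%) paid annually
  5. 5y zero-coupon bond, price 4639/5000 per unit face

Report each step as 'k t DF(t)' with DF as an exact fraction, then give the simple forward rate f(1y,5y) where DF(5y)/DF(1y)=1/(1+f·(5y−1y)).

1 1 4819/5000
2 2 4803/5000
3 3 937/1000
4 4 4649/5000
5 5 4639/5000
f(1y,5y) = ((4819/5000)/(4639/5000) − 1)/(4) = 45/4639 ≈ 0.9700%

step 1 [1y] zero: DF = P = 4819/5000 ≈ 0.963800
step 2 [2y] swap r/1=197/9622: DF=(1 − 197/9622·(0.963800))/(1+197/9622) = 4803/5000 ≈ 0.960600
step 3 [3y] zero: DF = P = 937/1000 ≈ 0.937000
step 4 [4y] swap r/1=351/18956: DF=(1 − 351/18956·(0.963800+0.960600+0.937000))/(1+351/18956) = 4649/5000 ≈ 0.929800
step 5 [5y] zero: DF = P = 4639/5000 ≈ 0.927800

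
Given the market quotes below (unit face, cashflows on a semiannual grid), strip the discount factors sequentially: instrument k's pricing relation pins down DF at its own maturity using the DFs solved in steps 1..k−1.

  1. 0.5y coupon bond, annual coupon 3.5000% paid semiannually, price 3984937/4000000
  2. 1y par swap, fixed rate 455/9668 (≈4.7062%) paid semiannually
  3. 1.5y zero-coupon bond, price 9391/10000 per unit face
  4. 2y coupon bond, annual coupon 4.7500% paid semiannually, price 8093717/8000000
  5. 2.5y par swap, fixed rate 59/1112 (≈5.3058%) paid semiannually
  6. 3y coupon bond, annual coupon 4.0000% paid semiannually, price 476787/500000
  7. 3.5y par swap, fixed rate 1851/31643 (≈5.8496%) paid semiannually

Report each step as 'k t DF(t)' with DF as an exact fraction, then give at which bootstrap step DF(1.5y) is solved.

step 1 [0.5y] bond c/2=7/400: DF=(3984937/4000000 − 7/400·(0))/(1+7/400) = 9791/10000 ≈ 0.979100
step 2 [1y] swap r/2=455/19336: DF=(1 − 455/19336·(0.979100))/(1+455/19336) = 1909/2000 ≈ 0.954500
step 3 [1.5y] zero: DF = P = 9391/10000 ≈ 0.939100
step 4 [2y] bond c/2=19/800: DF=(8093717/8000000 − 19/800·(0.979100+0.954500+0.939100))/(1+19/800) = 576/625 ≈ 0.921600
step 5 [2.5y] swap r/2=59/2224: DF=(1 − 59/2224·(0.979100+0.954500+0.939100+0.921600))/(1+59/2224) = 8761/10000 ≈ 0.876100
step 6 [3y] bond c/2=1/50: DF=(476787/500000 − 1/50·(0.979100+0.954500+0.939100+0.921600+0.876100))/(1+1/50) = 8433/10000 ≈ 0.843300
step 7 [3.5y] swap r/2=1851/63286: DF=(1 − 1851/63286·(0.979100+0.954500+0.939100+0.921600+0.876100+0.843300))/(1+1851/63286) = 8149/10000 ≈ 0.814900

1 1/2 9791/10000
2 1 1909/2000
3 3/2 9391/10000
4 2 576/625
5 5/2 8761/10000
6 3 8433/10000
7 7/2 8149/10000
DF(1.5y) is solved at step 3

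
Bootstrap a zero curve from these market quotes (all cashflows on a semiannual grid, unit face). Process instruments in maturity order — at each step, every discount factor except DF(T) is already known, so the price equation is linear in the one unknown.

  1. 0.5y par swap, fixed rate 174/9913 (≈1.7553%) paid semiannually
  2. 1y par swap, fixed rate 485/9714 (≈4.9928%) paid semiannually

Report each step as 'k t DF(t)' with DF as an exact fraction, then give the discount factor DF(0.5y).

step 1 [0.5y] swap r/2=87/9913: DF=(1 − 87/9913·(0))/(1+87/9913) = 9913/10000 ≈ 0.991300
step 2 [1y] swap r/2=485/19428: DF=(1 − 485/19428·(0.991300))/(1+485/19428) = 1903/2000 ≈ 0.951500

1 1/2 9913/10000
2 1 1903/2000
DF(0.5y) = 9913/10000 ≈ 0.991300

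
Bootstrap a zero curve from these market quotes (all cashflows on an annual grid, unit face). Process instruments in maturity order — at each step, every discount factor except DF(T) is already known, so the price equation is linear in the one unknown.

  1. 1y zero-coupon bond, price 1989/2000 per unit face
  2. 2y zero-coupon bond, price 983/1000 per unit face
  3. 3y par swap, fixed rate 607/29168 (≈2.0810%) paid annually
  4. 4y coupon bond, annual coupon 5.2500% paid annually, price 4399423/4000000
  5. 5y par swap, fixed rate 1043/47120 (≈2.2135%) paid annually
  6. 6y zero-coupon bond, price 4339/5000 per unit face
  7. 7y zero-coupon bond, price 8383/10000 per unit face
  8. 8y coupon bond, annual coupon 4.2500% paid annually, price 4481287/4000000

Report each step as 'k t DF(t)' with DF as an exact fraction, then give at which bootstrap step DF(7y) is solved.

step 1 [1y] zero: DF = P = 1989/2000 ≈ 0.994500
step 2 [2y] zero: DF = P = 983/1000 ≈ 0.983000
step 3 [3y] swap r/1=607/29168: DF=(1 − 607/29168·(0.994500+0.983000))/(1+607/29168) = 9393/10000 ≈ 0.939300
step 4 [4y] bond c/1=21/400: DF=(4399423/4000000 − 21/400·(0.994500+0.983000+0.939300))/(1+21/400) = 1799/2000 ≈ 0.899500
step 5 [5y] swap r/1=1043/47120: DF=(1 − 1043/47120·(0.994500+0.983000+0.939300+0.899500))/(1+1043/47120) = 8957/10000 ≈ 0.895700
step 6 [6y] zero: DF = P = 4339/5000 ≈ 0.867800
step 7 [7y] zero: DF = P = 8383/10000 ≈ 0.838300
step 8 [8y] bond c/1=17/400: DF=(4481287/4000000 − 17/400·(0.994500+0.983000+0.939300+0.899500+0.895700+0.867800+0.838300))/(1+17/400) = 813/1000 ≈ 0.813000

1 1 1989/2000
2 2 983/1000
3 3 9393/10000
4 4 1799/2000
5 5 8957/10000
6 6 4339/5000
7 7 8383/10000
8 8 813/1000
DF(7y) is solved at step 7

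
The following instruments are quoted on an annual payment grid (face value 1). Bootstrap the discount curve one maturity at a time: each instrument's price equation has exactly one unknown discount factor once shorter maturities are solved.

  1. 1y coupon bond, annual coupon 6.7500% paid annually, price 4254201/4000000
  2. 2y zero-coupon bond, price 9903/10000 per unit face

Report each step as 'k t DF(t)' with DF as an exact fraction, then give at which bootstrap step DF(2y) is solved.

1 1 9963/10000
2 2 9903/10000
DF(2y) is solved at step 2

step 1 [1y] bond c/1=27/400: DF=(4254201/4000000 − 27/400·(0))/(1+27/400) = 9963/10000 ≈ 0.996300
step 2 [2y] zero: DF = P = 9903/10000 ≈ 0.990300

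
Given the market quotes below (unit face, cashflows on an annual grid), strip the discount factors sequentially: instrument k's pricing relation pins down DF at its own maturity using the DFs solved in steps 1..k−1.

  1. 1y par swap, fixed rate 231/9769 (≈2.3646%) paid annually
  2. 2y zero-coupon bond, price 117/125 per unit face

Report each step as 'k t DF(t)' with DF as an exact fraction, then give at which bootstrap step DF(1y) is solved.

step 1 [1y] swap r/1=231/9769: DF=(1 − 231/9769·(0))/(1+231/9769) = 9769/10000 ≈ 0.976900
step 2 [2y] zero: DF = P = 117/125 ≈ 0.936000

1 1 9769/10000
2 2 117/125
DF(1y) is solved at step 1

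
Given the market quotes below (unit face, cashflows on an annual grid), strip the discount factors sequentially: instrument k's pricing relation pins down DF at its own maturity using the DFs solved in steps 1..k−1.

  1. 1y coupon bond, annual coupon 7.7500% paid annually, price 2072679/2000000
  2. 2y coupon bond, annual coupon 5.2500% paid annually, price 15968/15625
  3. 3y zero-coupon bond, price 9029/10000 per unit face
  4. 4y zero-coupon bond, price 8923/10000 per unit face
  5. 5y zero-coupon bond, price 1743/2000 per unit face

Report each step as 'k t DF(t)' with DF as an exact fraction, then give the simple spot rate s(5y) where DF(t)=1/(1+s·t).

1 1 4809/5000
2 2 923/1000
3 3 9029/10000
4 4 8923/10000
5 5 1743/2000
s(5y) = (1/(1743/2000) − 1)/(5) = 257/8715 ≈ 2.9489%

step 1 [1y] bond c/1=31/400: DF=(2072679/2000000 − 31/400·(0))/(1+31/400) = 4809/5000 ≈ 0.961800
step 2 [2y] bond c/1=21/400: DF=(15968/15625 − 21/400·(0.961800))/(1+21/400) = 923/1000 ≈ 0.923000
step 3 [3y] zero: DF = P = 9029/10000 ≈ 0.902900
step 4 [4y] zero: DF = P = 8923/10000 ≈ 0.892300
step 5 [5y] zero: DF = P = 1743/2000 ≈ 0.871500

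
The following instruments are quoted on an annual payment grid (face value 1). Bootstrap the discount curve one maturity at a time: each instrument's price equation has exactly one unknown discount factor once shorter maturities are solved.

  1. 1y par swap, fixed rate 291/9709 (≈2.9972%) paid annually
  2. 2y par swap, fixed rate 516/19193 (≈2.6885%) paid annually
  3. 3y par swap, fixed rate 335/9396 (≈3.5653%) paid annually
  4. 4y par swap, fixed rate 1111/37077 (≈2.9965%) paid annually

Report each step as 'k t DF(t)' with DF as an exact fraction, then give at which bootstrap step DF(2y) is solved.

step 1 [1y] swap r/1=291/9709: DF=(1 − 291/9709·(0))/(1+291/9709) = 9709/10000 ≈ 0.970900
step 2 [2y] swap r/1=516/19193: DF=(1 − 516/19193·(0.970900))/(1+516/19193) = 2371/2500 ≈ 0.948400
step 3 [3y] swap r/1=335/9396: DF=(1 − 335/9396·(0.970900+0.948400))/(1+335/9396) = 1799/2000 ≈ 0.899500
step 4 [4y] swap r/1=1111/37077: DF=(1 − 1111/37077·(0.970900+0.948400+0.899500))/(1+1111/37077) = 8889/10000 ≈ 0.888900

1 1 9709/10000
2 2 2371/2500
3 3 1799/2000
4 4 8889/10000
DF(2y) is solved at step 2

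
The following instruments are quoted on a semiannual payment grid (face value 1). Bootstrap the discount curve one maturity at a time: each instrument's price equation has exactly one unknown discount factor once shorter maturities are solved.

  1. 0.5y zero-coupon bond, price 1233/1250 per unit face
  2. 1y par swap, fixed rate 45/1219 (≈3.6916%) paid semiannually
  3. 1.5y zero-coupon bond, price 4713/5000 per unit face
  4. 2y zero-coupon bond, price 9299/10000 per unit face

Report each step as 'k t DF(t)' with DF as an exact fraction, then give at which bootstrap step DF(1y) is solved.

step 1 [0.5y] zero: DF = P = 1233/1250 ≈ 0.986400
step 2 [1y] swap r/2=45/2438: DF=(1 − 45/2438·(0.986400))/(1+45/2438) = 241/250 ≈ 0.964000
step 3 [1.5y] zero: DF = P = 4713/5000 ≈ 0.942600
step 4 [2y] zero: DF = P = 9299/10000 ≈ 0.929900

1 1/2 1233/1250
2 1 241/250
3 3/2 4713/5000
4 2 9299/10000
DF(1y) is solved at step 2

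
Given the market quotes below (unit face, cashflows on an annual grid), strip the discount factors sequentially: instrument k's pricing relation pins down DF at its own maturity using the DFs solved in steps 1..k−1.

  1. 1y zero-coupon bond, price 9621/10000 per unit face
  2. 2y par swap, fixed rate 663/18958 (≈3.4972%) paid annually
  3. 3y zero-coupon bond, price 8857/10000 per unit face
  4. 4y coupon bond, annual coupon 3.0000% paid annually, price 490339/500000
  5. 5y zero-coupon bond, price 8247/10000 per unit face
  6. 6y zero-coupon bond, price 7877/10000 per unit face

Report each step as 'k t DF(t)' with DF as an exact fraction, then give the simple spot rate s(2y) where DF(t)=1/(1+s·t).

step 1 [1y] zero: DF = P = 9621/10000 ≈ 0.962100
step 2 [2y] swap r/1=663/18958: DF=(1 − 663/18958·(0.962100))/(1+663/18958) = 9337/10000 ≈ 0.933700
step 3 [3y] zero: DF = P = 8857/10000 ≈ 0.885700
step 4 [4y] bond c/1=3/100: DF=(490339/500000 − 3/100·(0.962100+0.933700+0.885700))/(1+3/100) = 8711/10000 ≈ 0.871100
step 5 [5y] zero: DF = P = 8247/10000 ≈ 0.824700
step 6 [6y] zero: DF = P = 7877/10000 ≈ 0.787700

1 1 9621/10000
2 2 9337/10000
3 3 8857/10000
4 4 8711/10000
5 5 8247/10000
6 6 7877/10000
s(2y) = (1/(9337/10000) − 1)/(2) = 663/18674 ≈ 3.5504%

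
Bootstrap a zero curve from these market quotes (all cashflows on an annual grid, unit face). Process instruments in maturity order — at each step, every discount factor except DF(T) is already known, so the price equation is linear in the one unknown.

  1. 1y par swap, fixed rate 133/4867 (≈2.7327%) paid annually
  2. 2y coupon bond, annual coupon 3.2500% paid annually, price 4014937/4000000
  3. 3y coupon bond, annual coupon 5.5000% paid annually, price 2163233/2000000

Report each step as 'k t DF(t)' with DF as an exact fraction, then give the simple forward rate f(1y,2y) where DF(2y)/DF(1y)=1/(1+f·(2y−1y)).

step 1 [1y] swap r/1=133/4867: DF=(1 − 133/4867·(0))/(1+133/4867) = 4867/5000 ≈ 0.973400
step 2 [2y] bond c/1=13/400: DF=(4014937/4000000 − 13/400·(0.973400))/(1+13/400) = 1883/2000 ≈ 0.941500
step 3 [3y] bond c/1=11/200: DF=(2163233/2000000 − 11/200·(0.973400+0.941500))/(1+11/200) = 4627/5000 ≈ 0.925400

1 1 4867/5000
2 2 1883/2000
3 3 4627/5000
f(1y,2y) = ((4867/5000)/(1883/2000) − 1)/(1) = 319/9415 ≈ 3.3882%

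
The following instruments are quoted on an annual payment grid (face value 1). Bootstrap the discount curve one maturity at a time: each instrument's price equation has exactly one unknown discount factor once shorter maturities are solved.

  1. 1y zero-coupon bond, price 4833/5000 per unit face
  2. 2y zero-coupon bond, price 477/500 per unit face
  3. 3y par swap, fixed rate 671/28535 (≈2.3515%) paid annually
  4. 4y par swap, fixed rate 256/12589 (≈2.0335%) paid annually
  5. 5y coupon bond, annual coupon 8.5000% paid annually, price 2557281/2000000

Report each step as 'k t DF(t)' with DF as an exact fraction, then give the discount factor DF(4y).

step 1 [1y] zero: DF = P = 4833/5000 ≈ 0.966600
step 2 [2y] zero: DF = P = 477/500 ≈ 0.954000
step 3 [3y] swap r/1=671/28535: DF=(1 − 671/28535·(0.966600+0.954000))/(1+671/28535) = 9329/10000 ≈ 0.932900
step 4 [4y] swap r/1=256/12589: DF=(1 − 256/12589·(0.966600+0.954000+0.932900))/(1+256/12589) = 577/625 ≈ 0.923200
step 5 [5y] bond c/1=17/200: DF=(2557281/2000000 − 17/200·(0.966600+0.954000+0.932900+0.923200))/(1+17/200) = 4413/5000 ≈ 0.882600

1 1 4833/5000
2 2 477/500
3 3 9329/10000
4 4 577/625
5 5 4413/5000
DF(4y) = 577/625 ≈ 0.923200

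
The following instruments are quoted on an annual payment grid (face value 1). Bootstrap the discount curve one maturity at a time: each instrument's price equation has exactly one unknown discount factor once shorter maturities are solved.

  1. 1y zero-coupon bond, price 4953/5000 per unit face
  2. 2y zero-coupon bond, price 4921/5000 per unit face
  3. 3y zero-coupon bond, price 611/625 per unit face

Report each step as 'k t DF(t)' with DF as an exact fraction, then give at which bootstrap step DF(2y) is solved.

step 1 [1y] zero: DF = P = 4953/5000 ≈ 0.990600
step 2 [2y] zero: DF = P = 4921/5000 ≈ 0.984200
step 3 [3y] zero: DF = P = 611/625 ≈ 0.977600

1 1 4953/5000
2 2 4921/5000
3 3 611/625
DF(2y) is solved at step 2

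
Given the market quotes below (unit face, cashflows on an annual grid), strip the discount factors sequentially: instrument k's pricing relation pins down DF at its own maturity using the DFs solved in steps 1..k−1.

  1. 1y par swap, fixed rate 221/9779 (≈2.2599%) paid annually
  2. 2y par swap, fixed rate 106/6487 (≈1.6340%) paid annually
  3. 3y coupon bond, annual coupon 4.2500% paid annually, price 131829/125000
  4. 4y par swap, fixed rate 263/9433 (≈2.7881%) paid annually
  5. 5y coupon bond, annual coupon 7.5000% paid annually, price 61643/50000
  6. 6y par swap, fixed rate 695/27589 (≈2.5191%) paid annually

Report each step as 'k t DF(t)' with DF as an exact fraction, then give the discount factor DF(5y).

1 1 9779/10000
2 2 4841/5000
3 3 9323/10000
4 4 2237/2500
5 5 2209/2500
6 6 861/1000
DF(5y) = 2209/2500 ≈ 0.883600

step 1 [1y] swap r/1=221/9779: DF=(1 − 221/9779·(0))/(1+221/9779) = 9779/10000 ≈ 0.977900
step 2 [2y] swap r/1=106/6487: DF=(1 − 106/6487·(0.977900))/(1+106/6487) = 4841/5000 ≈ 0.968200
step 3 [3y] bond c/1=17/400: DF=(131829/125000 − 17/400·(0.977900+0.968200))/(1+17/400) = 9323/10000 ≈ 0.932300
step 4 [4y] swap r/1=263/9433: DF=(1 − 263/9433·(0.977900+0.968200+0.932300))/(1+263/9433) = 2237/2500 ≈ 0.894800
step 5 [5y] bond c/1=3/40: DF=(61643/50000 − 3/40·(0.977900+0.968200+0.932300+0.894800))/(1+3/40) = 2209/2500 ≈ 0.883600
step 6 [6y] swap r/1=695/27589: DF=(1 − 695/27589·(0.977900+0.968200+0.932300+0.894800+0.883600))/(1+695/27589) = 861/1000 ≈ 0.861000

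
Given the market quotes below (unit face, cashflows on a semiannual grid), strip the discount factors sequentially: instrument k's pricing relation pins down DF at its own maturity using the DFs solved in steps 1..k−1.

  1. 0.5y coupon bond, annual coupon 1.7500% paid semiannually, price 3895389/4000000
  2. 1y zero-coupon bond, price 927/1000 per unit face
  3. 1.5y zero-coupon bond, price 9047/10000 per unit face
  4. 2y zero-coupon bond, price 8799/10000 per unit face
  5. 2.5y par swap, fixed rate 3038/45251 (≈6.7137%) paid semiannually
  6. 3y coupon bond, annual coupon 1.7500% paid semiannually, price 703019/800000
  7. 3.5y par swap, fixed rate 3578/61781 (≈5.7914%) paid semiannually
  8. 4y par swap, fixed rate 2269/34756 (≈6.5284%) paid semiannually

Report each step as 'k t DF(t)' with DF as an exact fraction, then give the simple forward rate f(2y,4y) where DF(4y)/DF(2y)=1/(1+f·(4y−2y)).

step 1 [0.5y] bond c/2=7/800: DF=(3895389/4000000 − 7/800·(0))/(1+7/800) = 4827/5000 ≈ 0.965400
step 2 [1y] zero: DF = P = 927/1000 ≈ 0.927000
step 3 [1.5y] zero: DF = P = 9047/10000 ≈ 0.904700
step 4 [2y] zero: DF = P = 8799/10000 ≈ 0.879900
step 5 [2.5y] swap r/2=1519/45251: DF=(1 − 1519/45251·(0.965400+0.927000+0.904700+0.879900))/(1+1519/45251) = 8481/10000 ≈ 0.848100
step 6 [3y] bond c/2=7/800: DF=(703019/800000 − 7/800·(0.965400+0.927000+0.904700+0.879900+0.848100))/(1+7/800) = 8319/10000 ≈ 0.831900
step 7 [3.5y] swap r/2=1789/61781: DF=(1 − 1789/61781·(0.965400+0.927000+0.904700+0.879900+0.848100+0.831900))/(1+1789/61781) = 8211/10000 ≈ 0.821100
step 8 [4y] swap r/2=2269/69512: DF=(1 − 2269/69512·(0.965400+0.927000+0.904700+0.879900+0.848100+0.831900+0.821100))/(1+2269/69512) = 7731/10000 ≈ 0.773100

1 1/2 4827/5000
2 1 927/1000
3 3/2 9047/10000
4 2 8799/10000
5 5/2 8481/10000
6 3 8319/10000
7 7/2 8211/10000
8 4 7731/10000
f(2y,4y) = ((8799/10000)/(7731/10000) − 1)/(2) = 178/2577 ≈ 6.9073%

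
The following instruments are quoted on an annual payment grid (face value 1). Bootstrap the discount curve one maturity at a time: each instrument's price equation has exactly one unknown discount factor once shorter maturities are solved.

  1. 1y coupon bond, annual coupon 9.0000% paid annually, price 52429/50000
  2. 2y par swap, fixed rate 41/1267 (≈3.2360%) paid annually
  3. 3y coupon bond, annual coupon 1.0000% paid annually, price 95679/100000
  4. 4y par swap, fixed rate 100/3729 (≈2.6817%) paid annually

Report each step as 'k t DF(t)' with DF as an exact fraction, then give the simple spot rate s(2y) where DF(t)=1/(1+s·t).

1 1 481/500
2 2 1877/2000
3 3 1857/2000
4 4 9/10
s(2y) = (1/(1877/2000) − 1)/(2) = 123/3754 ≈ 3.2765%

step 1 [1y] bond c/1=9/100: DF=(52429/50000 − 9/100·(0))/(1+9/100) = 481/500 ≈ 0.962000
step 2 [2y] swap r/1=41/1267: DF=(1 − 41/1267·(0.962000))/(1+41/1267) = 1877/2000 ≈ 0.938500
step 3 [3y] bond c/1=1/100: DF=(95679/100000 − 1/100·(0.962000+0.938500))/(1+1/100) = 1857/2000 ≈ 0.928500
step 4 [4y] swap r/1=100/3729: DF=(1 − 100/3729·(0.962000+0.938500+0.928500))/(1+100/3729) = 9/10 ≈ 0.900000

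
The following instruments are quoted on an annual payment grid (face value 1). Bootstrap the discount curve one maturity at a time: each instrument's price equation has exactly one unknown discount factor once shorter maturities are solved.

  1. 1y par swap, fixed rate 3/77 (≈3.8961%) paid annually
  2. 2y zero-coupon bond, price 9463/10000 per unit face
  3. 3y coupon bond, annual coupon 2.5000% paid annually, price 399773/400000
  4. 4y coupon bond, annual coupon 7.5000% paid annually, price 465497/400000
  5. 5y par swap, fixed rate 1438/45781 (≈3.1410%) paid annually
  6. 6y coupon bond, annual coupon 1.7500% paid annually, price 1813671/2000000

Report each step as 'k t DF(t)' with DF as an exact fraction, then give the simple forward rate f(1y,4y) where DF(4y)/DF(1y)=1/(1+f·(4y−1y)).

1 1 77/80
2 2 9463/10000
3 3 1857/2000
4 4 4423/5000
5 5 4281/5000
6 6 13/16
f(1y,4y) = ((77/80)/(4423/5000) − 1)/(3) = 779/26538 ≈ 2.9354%

step 1 [1y] swap r/1=3/77: DF=(1 − 3/77·(0))/(1+3/77) = 77/80 ≈ 0.962500
step 2 [2y] zero: DF = P = 9463/10000 ≈ 0.946300
step 3 [3y] bond c/1=1/40: DF=(399773/400000 − 1/40·(0.962500+0.946300))/(1+1/40) = 1857/2000 ≈ 0.928500
step 4 [4y] bond c/1=3/40: DF=(465497/400000 − 3/40·(0.962500+0.946300+0.928500))/(1+3/40) = 4423/5000 ≈ 0.884600
step 5 [5y] swap r/1=1438/45781: DF=(1 − 1438/45781·(0.962500+0.946300+0.928500+0.884600))/(1+1438/45781) = 4281/5000 ≈ 0.856200
step 6 [6y] bond c/1=7/400: DF=(1813671/2000000 − 7/400·(0.962500+0.946300+0.928500+0.884600+0.856200))/(1+7/400) = 13/16 ≈ 0.812500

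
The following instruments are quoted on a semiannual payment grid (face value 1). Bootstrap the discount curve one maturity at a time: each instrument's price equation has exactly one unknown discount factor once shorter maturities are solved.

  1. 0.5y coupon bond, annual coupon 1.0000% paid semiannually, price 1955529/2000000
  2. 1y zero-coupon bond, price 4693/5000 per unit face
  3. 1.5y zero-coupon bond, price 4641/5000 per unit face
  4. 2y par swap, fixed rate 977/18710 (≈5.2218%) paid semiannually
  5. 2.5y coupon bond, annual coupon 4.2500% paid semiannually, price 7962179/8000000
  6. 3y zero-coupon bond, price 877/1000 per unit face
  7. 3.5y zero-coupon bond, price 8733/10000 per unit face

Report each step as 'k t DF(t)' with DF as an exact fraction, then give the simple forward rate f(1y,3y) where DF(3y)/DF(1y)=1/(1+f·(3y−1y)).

step 1 [0.5y] bond c/2=1/200: DF=(1955529/2000000 − 1/200·(0))/(1+1/200) = 9729/10000 ≈ 0.972900
step 2 [1y] zero: DF = P = 4693/5000 ≈ 0.938600
step 3 [1.5y] zero: DF = P = 4641/5000 ≈ 0.928200
step 4 [2y] swap r/2=977/37420: DF=(1 − 977/37420·(0.972900+0.938600+0.928200))/(1+977/37420) = 9023/10000 ≈ 0.902300
step 5 [2.5y] bond c/2=17/800: DF=(7962179/8000000 − 17/800·(0.972900+0.938600+0.928200+0.902300))/(1+17/800) = 8967/10000 ≈ 0.896700
step 6 [3y] zero: DF = P = 877/1000 ≈ 0.877000
step 7 [3.5y] zero: DF = P = 8733/10000 ≈ 0.873300

1 1/2 9729/10000
2 1 4693/5000
3 3/2 4641/5000
4 2 9023/10000
5 5/2 8967/10000
6 3 877/1000
7 7/2 8733/10000
f(1y,3y) = ((4693/5000)/(877/1000) − 1)/(2) = 154/4385 ≈ 3.5120%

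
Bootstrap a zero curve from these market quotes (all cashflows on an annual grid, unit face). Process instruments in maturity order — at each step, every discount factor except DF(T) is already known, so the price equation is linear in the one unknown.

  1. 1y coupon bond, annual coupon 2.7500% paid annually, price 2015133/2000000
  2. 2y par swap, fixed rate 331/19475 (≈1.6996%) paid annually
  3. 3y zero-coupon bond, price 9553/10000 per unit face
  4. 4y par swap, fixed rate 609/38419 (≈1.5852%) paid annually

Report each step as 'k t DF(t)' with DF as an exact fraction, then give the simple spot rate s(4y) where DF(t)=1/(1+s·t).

step 1 [1y] bond c/1=11/400: DF=(2015133/2000000 − 11/400·(0))/(1+11/400) = 4903/5000 ≈ 0.980600
step 2 [2y] swap r/1=331/19475: DF=(1 − 331/19475·(0.980600))/(1+331/19475) = 9669/10000 ≈ 0.966900
step 3 [3y] zero: DF = P = 9553/10000 ≈ 0.955300
step 4 [4y] swap r/1=609/38419: DF=(1 − 609/38419·(0.980600+0.966900+0.955300))/(1+609/38419) = 9391/10000 ≈ 0.939100

1 1 4903/5000
2 2 9669/10000
3 3 9553/10000
4 4 9391/10000
s(4y) = (1/(9391/10000) − 1)/(4) = 609/37564 ≈ 1.6212%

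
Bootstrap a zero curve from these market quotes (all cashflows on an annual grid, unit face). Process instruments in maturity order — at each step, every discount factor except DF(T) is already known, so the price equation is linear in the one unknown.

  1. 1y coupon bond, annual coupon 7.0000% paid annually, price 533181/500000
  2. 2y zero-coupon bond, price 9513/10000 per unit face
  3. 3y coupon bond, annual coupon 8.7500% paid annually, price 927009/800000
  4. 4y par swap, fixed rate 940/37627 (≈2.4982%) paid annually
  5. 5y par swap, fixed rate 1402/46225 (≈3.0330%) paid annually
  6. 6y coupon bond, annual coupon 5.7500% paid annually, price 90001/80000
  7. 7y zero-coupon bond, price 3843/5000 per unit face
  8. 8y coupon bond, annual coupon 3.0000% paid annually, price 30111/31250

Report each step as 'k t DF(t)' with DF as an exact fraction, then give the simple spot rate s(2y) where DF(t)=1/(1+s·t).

1 1 4983/5000
2 2 9513/10000
3 3 568/625
4 4 453/500
5 5 4299/5000
6 6 13/16
7 7 3843/5000
8 8 1887/2500
s(2y) = (1/(9513/10000) − 1)/(2) = 487/19026 ≈ 2.5597%

step 1 [1y] bond c/1=7/100: DF=(533181/500000 − 7/100·(0))/(1+7/100) = 4983/5000 ≈ 0.996600
step 2 [2y] zero: DF = P = 9513/10000 ≈ 0.951300
step 3 [3y] bond c/1=7/80: DF=(927009/800000 − 7/80·(0.996600+0.951300))/(1+7/80) = 568/625 ≈ 0.908800
step 4 [4y] swap r/1=940/37627: DF=(1 − 940/37627·(0.996600+0.951300+0.908800))/(1+940/37627) = 453/500 ≈ 0.906000
step 5 [5y] swap r/1=1402/46225: DF=(1 − 1402/46225·(0.996600+0.951300+0.908800+0.906000))/(1+1402/46225) = 4299/5000 ≈ 0.859800
step 6 [6y] bond c/1=23/400: DF=(90001/80000 − 23/400·(0.996600+0.951300+0.908800+0.906000+0.859800))/(1+23/400) = 13/16 ≈ 0.812500
step 7 [7y] zero: DF = P = 3843/5000 ≈ 0.768600
step 8 [8y] bond c/1=3/100: DF=(30111/31250 − 3/100·(0.996600+0.951300+0.908800+0.906000+0.859800+0.812500+0.768600))/(1+3/100) = 1887/2500 ≈ 0.754800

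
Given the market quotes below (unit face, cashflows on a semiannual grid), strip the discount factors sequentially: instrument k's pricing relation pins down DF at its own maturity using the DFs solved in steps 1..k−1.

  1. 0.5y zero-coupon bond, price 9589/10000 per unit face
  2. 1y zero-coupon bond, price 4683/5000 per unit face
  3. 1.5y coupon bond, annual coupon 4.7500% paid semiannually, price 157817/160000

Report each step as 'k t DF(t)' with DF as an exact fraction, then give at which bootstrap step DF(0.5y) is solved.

1 1/2 9589/10000
2 1 4683/5000
3 3/2 1839/2000
DF(0.5y) is solved at step 1

step 1 [0.5y] zero: DF = P = 9589/10000 ≈ 0.958900
step 2 [1y] zero: DF = P = 4683/5000 ≈ 0.936600
step 3 [1.5y] bond c/2=19/800: DF=(157817/160000 − 19/800·(0.958900+0.936600))/(1+19/800) = 1839/2000 ≈ 0.919500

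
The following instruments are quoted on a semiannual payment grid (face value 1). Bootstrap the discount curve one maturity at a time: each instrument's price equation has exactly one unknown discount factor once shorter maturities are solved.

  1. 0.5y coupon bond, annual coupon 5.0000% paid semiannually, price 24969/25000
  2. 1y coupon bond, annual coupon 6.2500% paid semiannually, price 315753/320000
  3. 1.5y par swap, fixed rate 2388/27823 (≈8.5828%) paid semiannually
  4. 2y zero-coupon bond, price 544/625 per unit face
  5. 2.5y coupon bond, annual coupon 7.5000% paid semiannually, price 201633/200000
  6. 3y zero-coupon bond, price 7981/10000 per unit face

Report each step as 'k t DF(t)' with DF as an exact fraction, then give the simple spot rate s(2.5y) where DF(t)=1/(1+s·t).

1 1/2 609/625
2 1 9273/10000
3 3/2 4403/5000
4 2 544/625
5 5/2 8397/10000
6 3 7981/10000
s(2.5y) = (1/(8397/10000) − 1)/(5/2) = 3206/41985 ≈ 7.6361%

step 1 [0.5y] bond c/2=1/40: DF=(24969/25000 − 1/40·(0))/(1+1/40) = 609/625 ≈ 0.974400
step 2 [1y] bond c/2=1/32: DF=(315753/320000 − 1/32·(0.974400))/(1+1/32) = 9273/10000 ≈ 0.927300
step 3 [1.5y] swap r/2=1194/27823: DF=(1 − 1194/27823·(0.974400+0.927300))/(1+1194/27823) = 4403/5000 ≈ 0.880600
step 4 [2y] zero: DF = P = 544/625 ≈ 0.870400
step 5 [2.5y] bond c/2=3/80: DF=(201633/200000 − 3/80·(0.974400+0.927300+0.880600+0.870400))/(1+3/80) = 8397/10000 ≈ 0.839700
step 6 [3y] zero: DF = P = 7981/10000 ≈ 0.798100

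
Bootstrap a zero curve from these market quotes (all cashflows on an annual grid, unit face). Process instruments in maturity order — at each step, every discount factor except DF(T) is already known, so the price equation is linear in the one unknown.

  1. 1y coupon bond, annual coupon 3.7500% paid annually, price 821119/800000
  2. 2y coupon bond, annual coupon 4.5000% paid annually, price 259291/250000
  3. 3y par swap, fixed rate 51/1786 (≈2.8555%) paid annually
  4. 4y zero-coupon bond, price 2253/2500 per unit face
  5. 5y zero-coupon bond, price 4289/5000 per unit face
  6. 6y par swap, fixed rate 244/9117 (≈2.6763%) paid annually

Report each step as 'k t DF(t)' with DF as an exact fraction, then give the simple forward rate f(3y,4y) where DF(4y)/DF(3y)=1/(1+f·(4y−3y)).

step 1 [1y] bond c/1=3/80: DF=(821119/800000 − 3/80·(0))/(1+3/80) = 9893/10000 ≈ 0.989300
step 2 [2y] bond c/1=9/200: DF=(259291/250000 − 9/200·(0.989300))/(1+9/200) = 9499/10000 ≈ 0.949900
step 3 [3y] swap r/1=51/1786: DF=(1 − 51/1786·(0.989300+0.949900))/(1+51/1786) = 574/625 ≈ 0.918400
step 4 [4y] zero: DF = P = 2253/2500 ≈ 0.901200
step 5 [5y] zero: DF = P = 4289/5000 ≈ 0.857800
step 6 [6y] swap r/1=244/9117: DF=(1 − 244/9117·(0.989300+0.949900+0.918400+0.901200+0.857800))/(1+244/9117) = 1067/1250 ≈ 0.853600

1 1 9893/10000
2 2 9499/10000
3 3 574/625
4 4 2253/2500
5 5 4289/5000
6 6 1067/1250
f(3y,4y) = ((574/625)/(2253/2500) − 1)/(1) = 43/2253 ≈ 1.9086%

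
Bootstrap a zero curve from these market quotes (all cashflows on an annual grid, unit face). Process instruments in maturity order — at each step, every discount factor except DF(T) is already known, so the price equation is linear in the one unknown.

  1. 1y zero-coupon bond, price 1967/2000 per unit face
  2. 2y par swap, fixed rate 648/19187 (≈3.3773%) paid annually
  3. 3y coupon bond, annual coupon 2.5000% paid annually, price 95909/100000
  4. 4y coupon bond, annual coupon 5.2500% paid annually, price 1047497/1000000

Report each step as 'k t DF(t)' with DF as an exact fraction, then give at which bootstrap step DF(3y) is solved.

step 1 [1y] zero: DF = P = 1967/2000 ≈ 0.983500
step 2 [2y] swap r/1=648/19187: DF=(1 − 648/19187·(0.983500))/(1+648/19187) = 1169/1250 ≈ 0.935200
step 3 [3y] bond c/1=1/40: DF=(95909/100000 − 1/40·(0.983500+0.935200))/(1+1/40) = 8889/10000 ≈ 0.888900
step 4 [4y] bond c/1=21/400: DF=(1047497/1000000 − 21/400·(0.983500+0.935200+0.888900))/(1+21/400) = 1069/1250 ≈ 0.855200

1 1 1967/2000
2 2 1169/1250
3 3 8889/10000
4 4 1069/1250
DF(3y) is solved at step 3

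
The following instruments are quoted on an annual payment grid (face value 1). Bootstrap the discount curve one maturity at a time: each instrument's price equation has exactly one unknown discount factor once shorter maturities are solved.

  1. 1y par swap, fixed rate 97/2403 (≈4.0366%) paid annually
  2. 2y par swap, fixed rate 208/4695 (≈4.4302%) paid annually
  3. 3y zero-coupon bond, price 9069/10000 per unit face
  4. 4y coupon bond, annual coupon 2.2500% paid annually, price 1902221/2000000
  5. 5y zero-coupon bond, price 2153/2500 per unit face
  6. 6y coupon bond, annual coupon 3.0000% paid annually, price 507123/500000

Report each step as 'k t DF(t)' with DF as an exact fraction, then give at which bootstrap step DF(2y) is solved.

1 1 2403/2500
2 2 573/625
3 3 9069/10000
4 4 8689/10000
5 5 2153/2500
6 6 2133/2500
DF(2y) is solved at step 2

step 1 [1y] swap r/1=97/2403: DF=(1 − 97/2403·(0))/(1+97/2403) = 2403/2500 ≈ 0.961200
step 2 [2y] swap r/1=208/4695: DF=(1 − 208/4695·(0.961200))/(1+208/4695) = 573/625 ≈ 0.916800
step 3 [3y] zero: DF = P = 9069/10000 ≈ 0.906900
step 4 [4y] bond c/1=9/400: DF=(1902221/2000000 − 9/400·(0.961200+0.916800+0.906900))/(1+9/400) = 8689/10000 ≈ 0.868900
step 5 [5y] zero: DF = P = 2153/2500 ≈ 0.861200
step 6 [6y] bond c/1=3/100: DF=(507123/500000 − 3/100·(0.961200+0.916800+0.906900+0.868900+0.861200))/(1+3/100) = 2133/2500 ≈ 0.853200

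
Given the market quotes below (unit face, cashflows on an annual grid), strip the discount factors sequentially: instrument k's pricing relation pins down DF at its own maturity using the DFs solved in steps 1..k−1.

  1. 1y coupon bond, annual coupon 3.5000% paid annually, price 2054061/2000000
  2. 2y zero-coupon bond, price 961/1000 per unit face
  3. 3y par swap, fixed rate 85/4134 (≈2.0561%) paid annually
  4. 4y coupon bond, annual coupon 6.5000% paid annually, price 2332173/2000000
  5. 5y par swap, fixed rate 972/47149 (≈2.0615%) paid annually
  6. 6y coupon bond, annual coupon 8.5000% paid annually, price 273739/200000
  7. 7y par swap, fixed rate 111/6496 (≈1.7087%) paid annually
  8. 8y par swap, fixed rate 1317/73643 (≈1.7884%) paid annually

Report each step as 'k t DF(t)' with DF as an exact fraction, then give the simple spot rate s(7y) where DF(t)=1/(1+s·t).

step 1 [1y] bond c/1=7/200: DF=(2054061/2000000 − 7/200·(0))/(1+7/200) = 9923/10000 ≈ 0.992300
step 2 [2y] zero: DF = P = 961/1000 ≈ 0.961000
step 3 [3y] swap r/1=85/4134: DF=(1 − 85/4134·(0.992300+0.961000))/(1+85/4134) = 1881/2000 ≈ 0.940500
step 4 [4y] bond c/1=13/200: DF=(2332173/2000000 − 13/200·(0.992300+0.961000+0.940500))/(1+13/200) = 9183/10000 ≈ 0.918300
step 5 [5y] swap r/1=972/47149: DF=(1 − 972/47149·(0.992300+0.961000+0.940500+0.918300))/(1+972/47149) = 2257/2500 ≈ 0.902800
step 6 [6y] bond c/1=17/200: DF=(273739/200000 − 17/200·(0.992300+0.961000+0.940500+0.918300+0.902800))/(1+17/200) = 8921/10000 ≈ 0.892100
step 7 [7y] swap r/1=111/6496: DF=(1 − 111/6496·(0.992300+0.961000+0.940500+0.918300+0.902800+0.892100))/(1+111/6496) = 889/1000 ≈ 0.889000
step 8 [8y] swap r/1=1317/73643: DF=(1 − 1317/73643·(0.992300+0.961000+0.940500+0.918300+0.902800+0.892100+0.889000))/(1+1317/73643) = 8683/10000 ≈ 0.868300

1 1 9923/10000
2 2 961/1000
3 3 1881/2000
4 4 9183/10000
5 5 2257/2500
6 6 8921/10000
7 7 889/1000
8 8 8683/10000
s(7y) = (1/(889/1000) − 1)/(7) = 111/6223 ≈ 1.7837%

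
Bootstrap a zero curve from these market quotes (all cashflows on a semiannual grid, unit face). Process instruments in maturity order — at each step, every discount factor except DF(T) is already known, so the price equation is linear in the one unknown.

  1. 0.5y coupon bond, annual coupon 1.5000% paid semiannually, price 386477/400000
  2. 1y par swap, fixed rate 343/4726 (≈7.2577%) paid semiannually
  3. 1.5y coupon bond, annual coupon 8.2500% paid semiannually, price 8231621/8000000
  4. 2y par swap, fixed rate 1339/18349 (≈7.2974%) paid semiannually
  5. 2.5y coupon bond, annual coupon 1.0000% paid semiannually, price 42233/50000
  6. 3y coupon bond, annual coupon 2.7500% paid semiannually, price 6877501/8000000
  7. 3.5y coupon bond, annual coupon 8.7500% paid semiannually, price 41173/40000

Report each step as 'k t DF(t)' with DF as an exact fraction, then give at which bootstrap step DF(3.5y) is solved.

step 1 [0.5y] bond c/2=3/400: DF=(386477/400000 − 3/400·(0))/(1+3/400) = 959/1000 ≈ 0.959000
step 2 [1y] swap r/2=343/9452: DF=(1 − 343/9452·(0.959000))/(1+343/9452) = 4657/5000 ≈ 0.931400
step 3 [1.5y] bond c/2=33/800: DF=(8231621/8000000 − 33/800·(0.959000+0.931400))/(1+33/800) = 9133/10000 ≈ 0.913300
step 4 [2y] swap r/2=1339/36698: DF=(1 − 1339/36698·(0.959000+0.931400+0.913300))/(1+1339/36698) = 8661/10000 ≈ 0.866100
step 5 [2.5y] bond c/2=1/200: DF=(42233/50000 − 1/200·(0.959000+0.931400+0.913300+0.866100))/(1+1/200) = 4111/5000 ≈ 0.822200
step 6 [3y] bond c/2=11/800: DF=(6877501/8000000 − 11/800·(0.959000+0.931400+0.913300+0.866100+0.822200))/(1+11/800) = 7871/10000 ≈ 0.787100
step 7 [3.5y] bond c/2=7/160: DF=(41173/40000 − 7/160·(0.959000+0.931400+0.913300+0.866100+0.822200+0.787100))/(1+7/160) = 7649/10000 ≈ 0.764900

1 1/2 959/1000
2 1 4657/5000
3 3/2 9133/10000
4 2 8661/10000
5 5/2 4111/5000
6 3 7871/10000
7 7/2 7649/10000
DF(3.5y) is solved at step 7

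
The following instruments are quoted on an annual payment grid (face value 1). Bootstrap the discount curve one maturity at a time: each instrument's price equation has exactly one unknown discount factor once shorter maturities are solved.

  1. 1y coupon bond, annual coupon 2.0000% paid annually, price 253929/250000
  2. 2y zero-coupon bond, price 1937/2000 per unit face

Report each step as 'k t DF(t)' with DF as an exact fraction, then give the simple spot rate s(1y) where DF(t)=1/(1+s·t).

step 1 [1y] bond c/1=1/50: DF=(253929/250000 − 1/50·(0))/(1+1/50) = 4979/5000 ≈ 0.995800
step 2 [2y] zero: DF = P = 1937/2000 ≈ 0.968500

1 1 4979/5000
2 2 1937/2000
s(1y) = (1/(4979/5000) − 1)/(1) = 21/4979 ≈ 0.4218%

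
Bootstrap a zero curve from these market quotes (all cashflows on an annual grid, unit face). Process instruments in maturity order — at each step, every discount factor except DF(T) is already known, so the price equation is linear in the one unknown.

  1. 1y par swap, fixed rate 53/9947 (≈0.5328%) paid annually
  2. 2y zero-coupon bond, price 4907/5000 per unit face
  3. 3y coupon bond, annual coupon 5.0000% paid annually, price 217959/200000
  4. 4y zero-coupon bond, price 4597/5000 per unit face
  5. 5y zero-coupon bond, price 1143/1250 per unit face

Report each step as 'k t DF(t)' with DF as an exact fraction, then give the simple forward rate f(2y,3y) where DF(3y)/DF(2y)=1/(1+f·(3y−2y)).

step 1 [1y] swap r/1=53/9947: DF=(1 − 53/9947·(0))/(1+53/9947) = 9947/10000 ≈ 0.994700
step 2 [2y] zero: DF = P = 4907/5000 ≈ 0.981400
step 3 [3y] bond c/1=1/20: DF=(217959/200000 − 1/20·(0.994700+0.981400))/(1+1/20) = 4719/5000 ≈ 0.943800
step 4 [4y] zero: DF = P = 4597/5000 ≈ 0.919400
step 5 [5y] zero: DF = P = 1143/1250 ≈ 0.914400

1 1 9947/10000
2 2 4907/5000
3 3 4719/5000
4 4 4597/5000
5 5 1143/1250
f(2y,3y) = ((4907/5000)/(4719/5000) − 1)/(1) = 188/4719 ≈ 3.9839%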